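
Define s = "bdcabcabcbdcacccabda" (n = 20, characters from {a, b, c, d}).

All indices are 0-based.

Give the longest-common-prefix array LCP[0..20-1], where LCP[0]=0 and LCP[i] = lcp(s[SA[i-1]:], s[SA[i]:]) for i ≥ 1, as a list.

[0, 1, 3, 2, 1, 0, 2, 1, 2, 4, 0, 4, 3, 2, 1, 1, 2, 0, 1, 3]

sorted suffixes:
  #0 SA[0]=19  'a'
  #1 SA[1]=3  'abcabcbdcacccabda'
  #2 SA[2]=6  'abcbdcacccabda'
  #3 SA[3]=16  'abda'
  #4 SA[4]=12  'acccabda'
  #5 SA[5]=4  'bcabcbdcacccabda'
  #6 SA[6]=7  'bcbdcacccabda'
  #7 SA[7]=17  'bda'
  #8 SA[8]=0  'bdcabcabcbdcacccabda'
  #9 SA[9]=9  'bdcacccabda'
  #10 SA[10]=2  'cabcabcbdcacccabda'
  #11 SA[11]=5  'cabcbdcacccabda'
  #12 SA[12]=15  'cabda'
  #13 SA[13]=11  'cacccabda'
  #14 SA[14]=8  'cbdcacccabda'
  #15 SA[15]=14  'ccabda'
  #16 SA[16]=13  'cccabda'
  #17 SA[17]=18  'da'
  #18 SA[18]=1  'dcabcabcbdcacccabda'
  #19 SA[19]=10  'dcacccabda'

SA = [19, 3, 6, 16, 12, 4, 7, 17, 0, 9, 2, 5, 15, 11, 8, 14, 13, 18, 1, 10]
[i] adj suffixes → lcp
  [1] 19/3 → 1 ('a')
  [2] 3/6 → 3 ('abc')
  [3] 6/16 → 2 ('ab')
  [4] 16/12 → 1 ('a')
  [5] 12/4 → 0 ('')
  [6] 4/7 → 2 ('bc')
  [7] 7/17 → 1 ('b')
  [8] 17/0 → 2 ('bd')
  [9] 0/9 → 4 ('bdca')
  [10] 9/2 → 0 ('')
  [11] 2/5 → 4 ('cabc')
  [12] 5/15 → 3 ('cab')
  [13] 15/11 → 2 ('ca')
  [14] 11/8 → 1 ('c')
  [15] 8/14 → 1 ('c')
  [16] 14/13 → 2 ('cc')
  [17] 13/18 → 0 ('')
  [18] 18/1 → 1 ('d')
  [19] 1/10 → 3 ('dca')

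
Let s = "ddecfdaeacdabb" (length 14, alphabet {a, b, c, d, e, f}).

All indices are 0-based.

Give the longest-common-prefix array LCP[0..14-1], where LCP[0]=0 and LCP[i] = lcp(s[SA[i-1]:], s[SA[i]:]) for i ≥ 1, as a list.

[0, 1, 1, 0, 1, 0, 1, 0, 2, 1, 1, 0, 1, 0]

rank→(start, suffix):
  0 → (11, 'abb')
  1 → (8, 'acdabb')
  2 → (6, 'aeacdabb')
  3 → (13, 'b')
  4 → (12, 'bb')
  5 → (9, 'cdabb')
  6 → (3, 'cfdaeacdabb')
  7 → (10, 'dabb')
  8 → (5, 'daeacdabb')
  9 → (0, 'ddecfdaeacdabb')
  10 → (1, 'decfdaeacdabb')
  11 → (7, 'eacdabb')
  12 → (2, 'ecfdaeacdabb')
  13 → (4, 'fdaeacdabb')

SA = [11, 8, 6, 13, 12, 9, 3, 10, 5, 0, 1, 7, 2, 4]
[i] adj suffixes → lcp
  [1] 11/8 → 1 ('a')
  [2] 8/6 → 1 ('a')
  [3] 6/13 → 0 ('')
  [4] 13/12 → 1 ('b')
  [5] 12/9 → 0 ('')
  [6] 9/3 → 1 ('c')
  [7] 3/10 → 0 ('')
  [8] 10/5 → 2 ('da')
  [9] 5/0 → 1 ('d')
  [10] 0/1 → 1 ('d')
  [11] 1/7 → 0 ('')
  [12] 7/2 → 1 ('e')
  [13] 2/4 → 0 ('')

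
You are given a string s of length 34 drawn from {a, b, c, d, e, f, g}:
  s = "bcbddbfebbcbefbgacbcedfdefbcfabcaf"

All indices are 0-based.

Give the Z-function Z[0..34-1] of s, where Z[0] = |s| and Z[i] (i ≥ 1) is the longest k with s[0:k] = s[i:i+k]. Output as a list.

Z[0]=34
i=1: fresh scan; Z[1]=0
i=2: fresh scan; Z[2]=1 scan→box=[2,3)
i=3: fresh scan; Z[3]=0
i=4: fresh scan; Z[4]=0
i=5: fresh scan; Z[5]=1 scan→box=[5,6)
i=6: fresh scan; Z[6]=0
i=7: fresh scan; Z[7]=0
i=8: fresh scan; Z[8]=1 scan→box=[8,9)
i=9: fresh scan; Z[9]=3 scan→box=[9,12)
i=10: min(r-i=2, Z[1]=0)=0; Z[10]=0
i=11: min(r-i=1, Z[2]=1)=1; Z[11]=1
i=12: fresh scan; Z[12]=0
i=13: fresh scan; Z[13]=0
i=14: fresh scan; Z[14]=1 scan→box=[14,15)
i=15: fresh scan; Z[15]=0
i=16: fresh scan; Z[16]=0
i=17: fresh scan; Z[17]=0
i=18: fresh scan; Z[18]=2 scan→box=[18,20)
i=19: min(r-i=1, Z[1]=0)=0; Z[19]=0
i=20: fresh scan; Z[20]=0
i=21: fresh scan; Z[21]=0
i=22: fresh scan; Z[22]=0
i=23: fresh scan; Z[23]=0
i=24: fresh scan; Z[24]=0
i=25: fresh scan; Z[25]=0
i=26: fresh scan; Z[26]=2 scan→box=[26,28)
i=27: min(r-i=1, Z[1]=0)=0; Z[27]=0
i=28: fresh scan; Z[28]=0
i=29: fresh scan; Z[29]=0
i=30: fresh scan; Z[30]=2 scan→box=[30,32)
i=31: min(r-i=1, Z[1]=0)=0; Z[31]=0
i=32: fresh scan; Z[32]=0
i=33: fresh scan; Z[33]=0

[34, 0, 1, 0, 0, 1, 0, 0, 1, 3, 0, 1, 0, 0, 1, 0, 0, 0, 2, 0, 0, 0, 0, 0, 0, 0, 2, 0, 0, 0, 2, 0, 0, 0]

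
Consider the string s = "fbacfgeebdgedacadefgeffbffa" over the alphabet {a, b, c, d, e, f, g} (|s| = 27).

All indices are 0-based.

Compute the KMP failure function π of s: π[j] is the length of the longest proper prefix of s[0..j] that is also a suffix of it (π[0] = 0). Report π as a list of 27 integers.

[0, 0, 0, 0, 1, 0, 0, 0, 0, 0, 0, 0, 0, 0, 0, 0, 0, 0, 1, 0, 0, 1, 1, 2, 1, 1, 0]

π[0] = 0
j=1 s[j]='b': π[1]=0 (border '')
j=2 s[j]='a': π[2]=0 (border '')
j=3 s[j]='c': π[3]=0 (border '')
j=4 s[j]='f': π[4]=1 (border 'f')
j=5 s[j]='g': k: 1→0; π[5]=0 (border '')
j=6 s[j]='e': π[6]=0 (border '')
j=7 s[j]='e': π[7]=0 (border '')
j=8 s[j]='b': π[8]=0 (border '')
j=9 s[j]='d': π[9]=0 (border '')
j=10 s[j]='g': π[10]=0 (border '')
j=11 s[j]='e': π[11]=0 (border '')
j=12 s[j]='d': π[12]=0 (border '')
j=13 s[j]='a': π[13]=0 (border '')
j=14 s[j]='c': π[14]=0 (border '')
j=15 s[j]='a': π[15]=0 (border '')
j=16 s[j]='d': π[16]=0 (border '')
j=17 s[j]='e': π[17]=0 (border '')
j=18 s[j]='f': π[18]=1 (border 'f')
j=19 s[j]='g': k: 1→0; π[19]=0 (border '')
j=20 s[j]='e': π[20]=0 (border '')
j=21 s[j]='f': π[21]=1 (border 'f')
j=22 s[j]='f': k: 1→0; π[22]=1 (border 'f')
j=23 s[j]='b': π[23]=2 (border 'fb')
j=24 s[j]='f': k: 2→0; π[24]=1 (border 'f')
j=25 s[j]='f': k: 1→0; π[25]=1 (border 'f')
j=26 s[j]='a': k: 1→0; π[26]=0 (border '')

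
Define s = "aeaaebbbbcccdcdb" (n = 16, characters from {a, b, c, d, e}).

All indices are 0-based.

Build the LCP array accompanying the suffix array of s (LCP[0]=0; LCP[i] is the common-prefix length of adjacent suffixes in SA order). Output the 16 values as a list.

sorted suffixes:
  #0 SA[0]=2  'aaebbbbcccdcdb'
  #1 SA[1]=0  'aeaaebbbbcccdcdb'
  #2 SA[2]=3  'aebbbbcccdcdb'
  #3 SA[3]=15  'b'
  #4 SA[4]=5  'bbbbcccdcdb'
  #5 SA[5]=6  'bbbcccdcdb'
  #6 SA[6]=7  'bbcccdcdb'
  #7 SA[7]=8  'bcccdcdb'
  #8 SA[8]=9  'cccdcdb'
  #9 SA[9]=10  'ccdcdb'
  #10 SA[10]=13  'cdb'
  #11 SA[11]=11  'cdcdb'
  #12 SA[12]=14  'db'
  #13 SA[13]=12  'dcdb'
  #14 SA[14]=1  'eaaebbbbcccdcdb'
  #15 SA[15]=4  'ebbbbcccdcdb'

SA = [2, 0, 3, 15, 5, 6, 7, 8, 9, 10, 13, 11, 14, 12, 1, 4]
rank  pair      lcp
   1  s[2:],s[0:]  1  'a'
   2  s[0:],s[3:]  2  'ae'
   3  s[3:],s[15:]  0  ''
   4  s[15:],s[5:]  1  'b'
   5  s[5:],s[6:]  3  'bbb'
   6  s[6:],s[7:]  2  'bb'
   7  s[7:],s[8:]  1  'b'
   8  s[8:],s[9:]  0  ''
   9  s[9:],s[10:]  2  'cc'
  10  s[10:],s[13:]  1  'c'
  11  s[13:],s[11:]  2  'cd'
  12  s[11:],s[14:]  0  ''
  13  s[14:],s[12:]  1  'd'
  14  s[12:],s[1:]  0  ''
  15  s[1:],s[4:]  1  'e'

[0, 1, 2, 0, 1, 3, 2, 1, 0, 2, 1, 2, 0, 1, 0, 1]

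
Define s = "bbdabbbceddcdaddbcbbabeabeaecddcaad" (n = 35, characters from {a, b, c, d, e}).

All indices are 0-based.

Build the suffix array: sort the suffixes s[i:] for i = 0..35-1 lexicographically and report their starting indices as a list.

rank | idx | suffix
   0 |  32 | aad
   1 |   3 | abbbceddcdaddbcbbabeabeaecddcaad
   2 |  20 | abeabeaecddcaad
   3 |  23 | abeaecddcaad
   4 |  33 | ad
   5 |  13 | addbcbbabeabeaecddcaad
   6 |  26 | aecddcaad
   7 |  19 | babeabeaecddcaad
   8 |  18 | bbabeabeaecddcaad
   9 |   4 | bbbceddcdaddbcbbabeabeaecddcaad
  10 |   5 | bbceddcdaddbcbbabeabeaecddcaad
  11 |   0 | bbdabbbceddcdaddbcbbabeabeaecddcaad
  12 |  16 | bcbbabeabeaecddcaad
  13 |   6 | bceddcdaddbcbbabeabeaecddcaad
  14 |   1 | bdabbbceddcdaddbcbbabeabeaecddcaad
  15 |  21 | beabeaecddcaad
  16 |  24 | beaecddcaad
  17 |  31 | caad
  18 |  17 | cbbabeabeaecddcaad
  19 |  11 | cdaddbcbbabeabeaecddcaad
  20 |  28 | cddcaad
  21 |   7 | ceddcdaddbcbbabeabeaecddcaad
  22 |  34 | d
  23 |   2 | dabbbceddcdaddbcbbabeabeaecddcaad
  24 |  12 | daddbcbbabeabeaecddcaad
  25 |  15 | dbcbbabeabeaecddcaad
  26 |  30 | dcaad
  27 |  10 | dcdaddbcbbabeabeaecddcaad
  28 |  14 | ddbcbbabeabeaecddcaad
  29 |  29 | ddcaad
  30 |   9 | ddcdaddbcbbabeabeaecddcaad
  31 |  22 | eabeaecddcaad
  32 |  25 | eaecddcaad
  33 |  27 | ecddcaad
  34 |   8 | eddcdaddbcbbabeabeaecddcaad

[32, 3, 20, 23, 33, 13, 26, 19, 18, 4, 5, 0, 16, 6, 1, 21, 24, 31, 17, 11, 28, 7, 34, 2, 12, 15, 30, 10, 14, 29, 9, 22, 25, 27, 8]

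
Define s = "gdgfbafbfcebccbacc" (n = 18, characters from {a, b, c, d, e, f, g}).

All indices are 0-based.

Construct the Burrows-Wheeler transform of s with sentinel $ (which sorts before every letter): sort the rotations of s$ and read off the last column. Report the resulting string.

cbbcfefccabfgcgab$d

rank  rotation             last
    0  $gdgfbafbfcebccbacc  c
    1  acc$gdgfbafbfcebccb  b
    2  afbfcebccbacc$gdgfb  b
    3  bacc$gdgfbafbfcebcc  c
    4  bafbfcebccbacc$gdgf  f
    5  bccbacc$gdgfbafbfce  e
    6  bfcebccbacc$gdgfbaf  f
    7  c$gdgfbafbfcebccbac  c
    8  cbacc$gdgfbafbfcebc  c
    9  cc$gdgfbafbfcebccba  a
   10  ccbacc$gdgfbafbfceb  b
   11  cebccbacc$gdgfbafbf  f
   12  dgfbafbfcebccbacc$g  g
   13  ebccbacc$gdgfbafbfc  c
   14  fbafbfcebccbacc$gdg  g
   15  fbfcebccbacc$gdgfba  a
   16  fcebccbacc$gdgfbafb  b
   17  gdgfbafbfcebccbacc$  $
   18  gfbafbfcebccbacc$gd  d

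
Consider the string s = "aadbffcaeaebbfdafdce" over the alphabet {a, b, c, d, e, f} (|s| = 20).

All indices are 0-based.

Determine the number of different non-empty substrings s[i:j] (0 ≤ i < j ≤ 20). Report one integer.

sorted suffixes:
  #0 SA[0]=0  'aadbffcaeaebbfdafdce'
  #1 SA[1]=1  'adbffcaeaebbfdafdce'
  #2 SA[2]=7  'aeaebbfdafdce'
  #3 SA[3]=9  'aebbfdafdce'
  #4 SA[4]=15  'afdce'
  #5 SA[5]=11  'bbfdafdce'
  #6 SA[6]=12  'bfdafdce'
  #7 SA[7]=3  'bffcaeaebbfdafdce'
  #8 SA[8]=6  'caeaebbfdafdce'
  #9 SA[9]=18  'ce'
  #10 SA[10]=14  'dafdce'
  #11 SA[11]=2  'dbffcaeaebbfdafdce'
  #12 SA[12]=17  'dce'
  #13 SA[13]=19  'e'
  #14 SA[14]=8  'eaebbfdafdce'
  #15 SA[15]=10  'ebbfdafdce'
  #16 SA[16]=5  'fcaeaebbfdafdce'
  #17 SA[17]=13  'fdafdce'
  #18 SA[18]=16  'fdce'
  #19 SA[19]=4  'ffcaeaebbfdafdce'

SA = [0, 1, 7, 9, 15, 11, 12, 3, 6, 18, 14, 2, 17, 19, 8, 10, 5, 13, 16, 4]
i: (SA[i-1],SA[i]) lcp shared
  1: (0,1) 1 'a'
  2: (1,7) 1 'a'
  3: (7,9) 2 'ae'
  4: (9,15) 1 'a'
  5: (15,11) 0 ''
  6: (11,12) 1 'b'
  7: (12,3) 2 'bf'
  8: (3,6) 0 ''
  9: (6,18) 1 'c'
  10: (18,14) 0 ''
  11: (14,2) 1 'd'
  12: (2,17) 1 'd'
  13: (17,19) 0 ''
  14: (19,8) 1 'e'
  15: (8,10) 1 'e'
  16: (10,5) 0 ''
  17: (5,13) 1 'f'
  18: (13,16) 2 'fd'
  19: (16,4) 1 'f'

n(n+1)/2 = 20·21/2 = 210
Σ LCP = 0 + 1 + 1 + 2 + 1 + 0 + 1 + 2 + 0 + 1 + 0 + 1 + 1 + 0 + 1 + 1 + 0 + 1 + 2 + 1 = 17
distinct = 210 − 17 = 193

193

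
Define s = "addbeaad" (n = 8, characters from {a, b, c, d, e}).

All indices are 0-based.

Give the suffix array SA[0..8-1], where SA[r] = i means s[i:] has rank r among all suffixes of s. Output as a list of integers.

[5, 6, 0, 3, 7, 2, 1, 4]

rank | idx | suffix
   0 |   5 | aad
   1 |   6 | ad
   2 |   0 | addbeaad
   3 |   3 | beaad
   4 |   7 | d
   5 |   2 | dbeaad
   6 |   1 | ddbeaad
   7 |   4 | eaad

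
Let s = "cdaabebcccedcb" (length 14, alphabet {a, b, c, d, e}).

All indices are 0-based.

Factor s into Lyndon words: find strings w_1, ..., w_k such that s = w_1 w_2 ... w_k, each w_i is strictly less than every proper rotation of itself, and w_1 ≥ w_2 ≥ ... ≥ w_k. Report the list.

emit factor 1: 'cd' (i=0, period=2)
emit factor 2: 'aabebcccedcb' (i=2, period=12)

["cd", "aabebcccedcb"]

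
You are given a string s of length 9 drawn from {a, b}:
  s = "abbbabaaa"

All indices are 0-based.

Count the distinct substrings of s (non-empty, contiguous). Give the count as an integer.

rank→(start, suffix):
  0 → (8, 'a')
  1 → (7, 'aa')
  2 → (6, 'aaa')
  3 → (4, 'abaaa')
  4 → (0, 'abbbabaaa')
  5 → (5, 'baaa')
  6 → (3, 'babaaa')
  7 → (2, 'bbabaaa')
  8 → (1, 'bbbabaaa')

SA = [8, 7, 6, 4, 0, 5, 3, 2, 1]
rank  pair      lcp
   1  s[8:],s[7:]  1  'a'
   2  s[7:],s[6:]  2  'aa'
   3  s[6:],s[4:]  1  'a'
   4  s[4:],s[0:]  2  'ab'
   5  s[0:],s[5:]  0  ''
   6  s[5:],s[3:]  2  'ba'
   7  s[3:],s[2:]  1  'b'
   8  s[2:],s[1:]  2  'bb'

n(n+1)/2 = 9·10/2 = 45
Σ LCP = 0 + 1 + 2 + 1 + 2 + 0 + 2 + 1 + 2 = 11
distinct = 45 − 11 = 34

34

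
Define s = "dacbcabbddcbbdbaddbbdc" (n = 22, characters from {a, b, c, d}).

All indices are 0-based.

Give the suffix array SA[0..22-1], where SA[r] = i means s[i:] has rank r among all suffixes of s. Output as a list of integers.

[5, 1, 15, 14, 11, 18, 6, 3, 12, 19, 7, 21, 4, 10, 2, 0, 13, 17, 20, 9, 16, 8]

sorted suffixes:
  #0 SA[0]=5  'abbddcbbdbaddbbdc'
  #1 SA[1]=1  'acbcabbddcbbdbaddbbdc'
  #2 SA[2]=15  'addbbdc'
  #3 SA[3]=14  'baddbbdc'
  #4 SA[4]=11  'bbdbaddbbdc'
  #5 SA[5]=18  'bbdc'
  #6 SA[6]=6  'bbddcbbdbaddbbdc'
  #7 SA[7]=3  'bcabbddcbbdbaddbbdc'
  #8 SA[8]=12  'bdbaddbbdc'
  #9 SA[9]=19  'bdc'
  #10 SA[10]=7  'bddcbbdbaddbbdc'
  #11 SA[11]=21  'c'
  #12 SA[12]=4  'cabbddcbbdbaddbbdc'
  #13 SA[13]=10  'cbbdbaddbbdc'
  #14 SA[14]=2  'cbcabbddcbbdbaddbbdc'
  #15 SA[15]=0  'dacbcabbddcbbdbaddbbdc'
  #16 SA[16]=13  'dbaddbbdc'
  #17 SA[17]=17  'dbbdc'
  #18 SA[18]=20  'dc'
  #19 SA[19]=9  'dcbbdbaddbbdc'
  #20 SA[20]=16  'ddbbdc'
  #21 SA[21]=8  'ddcbbdbaddbbdc'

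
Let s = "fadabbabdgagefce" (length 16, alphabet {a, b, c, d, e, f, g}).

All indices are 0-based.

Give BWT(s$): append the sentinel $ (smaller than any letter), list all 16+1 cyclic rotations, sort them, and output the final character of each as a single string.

edbfgbaafabcg$eda

rank  rotation           last
    0  $fadabbabdgagefce  e
    1  abbabdgagefce$fad  d
    2  abdgagefce$fadabb  b
    3  adabbabdgagefce$f  f
    4  agefce$fadabbabdg  g
    5  babdgagefce$fadab  b
    6  bbabdgagefce$fada  a
    7  bdgagefce$fadabba  a
    8  ce$fadabbabdgagef  f
    9  dabbabdgagefce$fa  a
   10  dgagefce$fadabbab  b
   11  e$fadabbabdgagefc  c
   12  efce$fadabbabdgag  g
   13  fadabbabdgagefce$  $
   14  fce$fadabbabdgage  e
   15  gagefce$fadabbabd  d
   16  gefce$fadabbabdga  a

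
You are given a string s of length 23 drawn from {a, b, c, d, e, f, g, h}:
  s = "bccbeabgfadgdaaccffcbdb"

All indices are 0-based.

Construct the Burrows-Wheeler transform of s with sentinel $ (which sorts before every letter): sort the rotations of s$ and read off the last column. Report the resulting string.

bdeafd$ccafcbacgbabgfcdb

rank  rotation                  last
    0  $bccbeabgfadgdaaccffcbdb  b
    1  aaccffcbdb$bccbeabgfadgd  d
    2  abgfadgdaaccffcbdb$bccbe  e
    3  accffcbdb$bccbeabgfadgda  a
    4  adgdaaccffcbdb$bccbeabgf  f
    5  b$bccbeabgfadgdaaccffcbd  d
    6  bccbeabgfadgdaaccffcbdb$  $
    7  bdb$bccbeabgfadgdaaccffc  c
    8  beabgfadgdaaccffcbdb$bcc  c
    9  bgfadgdaaccffcbdb$bccbea  a
   10  cbdb$bccbeabgfadgdaaccff  f
   11  cbeabgfadgdaaccffcbdb$bc  c
   12  ccbeabgfadgdaaccffcbdb$b  b
   13  ccffcbdb$bccbeabgfadgdaa  a
   14  cffcbdb$bccbeabgfadgdaac  c
   15  daaccffcbdb$bccbeabgfadg  g
   16  db$bccbeabgfadgdaaccffcb  b
   17  dgdaaccffcbdb$bccbeabgfa  a
   18  eabgfadgdaaccffcbdb$bccb  b
   19  fadgdaaccffcbdb$bccbeabg  g
   20  fcbdb$bccbeabgfadgdaaccf  f
   21  ffcbdb$bccbeabgfadgdaacc  c
   22  gdaaccffcbdb$bccbeabgfad  d
   23  gfadgdaaccffcbdb$bccbeab  b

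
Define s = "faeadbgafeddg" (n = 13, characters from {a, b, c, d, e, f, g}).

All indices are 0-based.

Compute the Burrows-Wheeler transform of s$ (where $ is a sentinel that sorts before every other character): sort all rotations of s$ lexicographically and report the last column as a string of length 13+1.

gefgdaedaf$adb

rank  rotation        last
    0  $faeadbgafeddg  g
    1  adbgafeddg$fae  e
    2  aeadbgafeddg$f  f
    3  afeddg$faeadbg  g
    4  bgafeddg$faead  d
    5  dbgafeddg$faea  a
    6  ddg$faeadbgafe  e
    7  dg$faeadbgafed  d
    8  eadbgafeddg$fa  a
    9  eddg$faeadbgaf  f
   10  faeadbgafeddg$  $
   11  feddg$faeadbga  a
   12  g$faeadbgafedd  d
   13  gafeddg$faeadb  b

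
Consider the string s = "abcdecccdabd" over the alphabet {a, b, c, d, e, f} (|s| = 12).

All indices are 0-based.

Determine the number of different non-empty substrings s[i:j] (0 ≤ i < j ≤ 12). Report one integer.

rank→(start, suffix):
  0 → (0, 'abcdecccdabd')
  1 → (9, 'abd')
  2 → (1, 'bcdecccdabd')
  3 → (10, 'bd')
  4 → (5, 'cccdabd')
  5 → (6, 'ccdabd')
  6 → (7, 'cdabd')
  7 → (2, 'cdecccdabd')
  8 → (11, 'd')
  9 → (8, 'dabd')
  10 → (3, 'decccdabd')
  11 → (4, 'ecccdabd')

SA = [0, 9, 1, 10, 5, 6, 7, 2, 11, 8, 3, 4]
rank  pair      lcp
   1  s[0:],s[9:]  2  'ab'
   2  s[9:],s[1:]  0  ''
   3  s[1:],s[10:]  1  'b'
   4  s[10:],s[5:]  0  ''
   5  s[5:],s[6:]  2  'cc'
   6  s[6:],s[7:]  1  'c'
   7  s[7:],s[2:]  2  'cd'
   8  s[2:],s[11:]  0  ''
   9  s[11:],s[8:]  1  'd'
  10  s[8:],s[3:]  1  'd'
  11  s[3:],s[4:]  0  ''

n(n+1)/2 = 12·13/2 = 78
Σ LCP = 0 + 2 + 0 + 1 + 0 + 2 + 1 + 2 + 0 + 1 + 1 + 0 = 10
distinct = 78 − 10 = 68

68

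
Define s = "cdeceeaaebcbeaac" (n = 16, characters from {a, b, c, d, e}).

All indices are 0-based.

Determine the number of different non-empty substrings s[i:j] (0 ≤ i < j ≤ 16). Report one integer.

122

rank→(start, suffix):
  0 → (13, 'aac')
  1 → (6, 'aaebcbeaac')
  2 → (14, 'ac')
  3 → (7, 'aebcbeaac')
  4 → (9, 'bcbeaac')
  5 → (11, 'beaac')
  6 → (15, 'c')
  7 → (10, 'cbeaac')
  8 → (0, 'cdeceeaaebcbeaac')
  9 → (3, 'ceeaaebcbeaac')
  10 → (1, 'deceeaaebcbeaac')
  11 → (12, 'eaac')
  12 → (5, 'eaaebcbeaac')
  13 → (8, 'ebcbeaac')
  14 → (2, 'eceeaaebcbeaac')
  15 → (4, 'eeaaebcbeaac')

SA = [13, 6, 14, 7, 9, 11, 15, 10, 0, 3, 1, 12, 5, 8, 2, 4]
[i] adj suffixes → lcp
  [1] 13/6 → 2 ('aa')
  [2] 6/14 → 1 ('a')
  [3] 14/7 → 1 ('a')
  [4] 7/9 → 0 ('')
  [5] 9/11 → 1 ('b')
  [6] 11/15 → 0 ('')
  [7] 15/10 → 1 ('c')
  [8] 10/0 → 1 ('c')
  [9] 0/3 → 1 ('c')
  [10] 3/1 → 0 ('')
  [11] 1/12 → 0 ('')
  [12] 12/5 → 3 ('eaa')
  [13] 5/8 → 1 ('e')
  [14] 8/2 → 1 ('e')
  [15] 2/4 → 1 ('e')

n(n+1)/2 = 16·17/2 = 136
Σ LCP = 0 + 2 + 1 + 1 + 0 + 1 + 0 + 1 + 1 + 1 + 0 + 0 + 3 + 1 + 1 + 1 = 14
distinct = 136 − 14 = 122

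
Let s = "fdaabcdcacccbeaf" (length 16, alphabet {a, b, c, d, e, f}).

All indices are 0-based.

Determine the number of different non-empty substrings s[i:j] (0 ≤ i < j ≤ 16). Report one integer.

sorted suffixes:
  #0 SA[0]=2  'aabcdcacccbeaf'
  #1 SA[1]=3  'abcdcacccbeaf'
  #2 SA[2]=8  'acccbeaf'
  #3 SA[3]=14  'af'
  #4 SA[4]=4  'bcdcacccbeaf'
  #5 SA[5]=12  'beaf'
  #6 SA[6]=7  'cacccbeaf'
  #7 SA[7]=11  'cbeaf'
  #8 SA[8]=10  'ccbeaf'
  #9 SA[9]=9  'cccbeaf'
  #10 SA[10]=5  'cdcacccbeaf'
  #11 SA[11]=1  'daabcdcacccbeaf'
  #12 SA[12]=6  'dcacccbeaf'
  #13 SA[13]=13  'eaf'
  #14 SA[14]=15  'f'
  #15 SA[15]=0  'fdaabcdcacccbeaf'

SA = [2, 3, 8, 14, 4, 12, 7, 11, 10, 9, 5, 1, 6, 13, 15, 0]
rank  pair      lcp
   1  s[2:],s[3:]  1  'a'
   2  s[3:],s[8:]  1  'a'
   3  s[8:],s[14:]  1  'a'
   4  s[14:],s[4:]  0  ''
   5  s[4:],s[12:]  1  'b'
   6  s[12:],s[7:]  0  ''
   7  s[7:],s[11:]  1  'c'
   8  s[11:],s[10:]  1  'c'
   9  s[10:],s[9:]  2  'cc'
  10  s[9:],s[5:]  1  'c'
  11  s[5:],s[1:]  0  ''
  12  s[1:],s[6:]  1  'd'
  13  s[6:],s[13:]  0  ''
  14  s[13:],s[15:]  0  ''
  15  s[15:],s[0:]  1  'f'

n(n+1)/2 = 16·17/2 = 136
Σ LCP = 0 + 1 + 1 + 1 + 0 + 1 + 0 + 1 + 1 + 2 + 1 + 0 + 1 + 0 + 0 + 1 = 11
distinct = 136 − 11 = 125

125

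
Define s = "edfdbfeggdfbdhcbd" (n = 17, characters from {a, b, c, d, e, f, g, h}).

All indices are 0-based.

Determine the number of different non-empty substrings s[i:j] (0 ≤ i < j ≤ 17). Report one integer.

141

sorted suffixes:
  #0 SA[0]=15  'bd'
  #1 SA[1]=11  'bdhcbd'
  #2 SA[2]=4  'bfeggdfbdhcbd'
  #3 SA[3]=14  'cbd'
  #4 SA[4]=16  'd'
  #5 SA[5]=3  'dbfeggdfbdhcbd'
  #6 SA[6]=9  'dfbdhcbd'
  #7 SA[7]=1  'dfdbfeggdfbdhcbd'
  #8 SA[8]=12  'dhcbd'
  #9 SA[9]=0  'edfdbfeggdfbdhcbd'
  #10 SA[10]=6  'eggdfbdhcbd'
  #11 SA[11]=10  'fbdhcbd'
  #12 SA[12]=2  'fdbfeggdfbdhcbd'
  #13 SA[13]=5  'feggdfbdhcbd'
  #14 SA[14]=8  'gdfbdhcbd'
  #15 SA[15]=7  'ggdfbdhcbd'
  #16 SA[16]=13  'hcbd'

SA = [15, 11, 4, 14, 16, 3, 9, 1, 12, 0, 6, 10, 2, 5, 8, 7, 13]
[i] adj suffixes → lcp
  [1] 15/11 → 2 ('bd')
  [2] 11/4 → 1 ('b')
  [3] 4/14 → 0 ('')
  [4] 14/16 → 0 ('')
  [5] 16/3 → 1 ('d')
  [6] 3/9 → 1 ('d')
  [7] 9/1 → 2 ('df')
  [8] 1/12 → 1 ('d')
  [9] 12/0 → 0 ('')
  [10] 0/6 → 1 ('e')
  [11] 6/10 → 0 ('')
  [12] 10/2 → 1 ('f')
  [13] 2/5 → 1 ('f')
  [14] 5/8 → 0 ('')
  [15] 8/7 → 1 ('g')
  [16] 7/13 → 0 ('')

n(n+1)/2 = 17·18/2 = 153
Σ LCP = 0 + 2 + 1 + 0 + 0 + 1 + 1 + 2 + 1 + 0 + 1 + 0 + 1 + 1 + 0 + 1 + 0 = 12
distinct = 153 − 12 = 141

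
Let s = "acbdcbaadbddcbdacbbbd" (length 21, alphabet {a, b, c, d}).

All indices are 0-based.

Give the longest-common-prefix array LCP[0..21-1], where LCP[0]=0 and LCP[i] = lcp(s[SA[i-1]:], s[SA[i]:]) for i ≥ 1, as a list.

rank→(start, suffix):
  0 → (6, 'aadbddcbdacbbbd')
  1 → (15, 'acbbbd')
  2 → (0, 'acbdcbaadbddcbdacbbbd')
  3 → (7, 'adbddcbdacbbbd')
  4 → (5, 'baadbddcbdacbbbd')
  5 → (17, 'bbbd')
  6 → (18, 'bbd')
  7 → (19, 'bd')
  8 → (13, 'bdacbbbd')
  9 → (2, 'bdcbaadbddcbdacbbbd')
  10 → (9, 'bddcbdacbbbd')
  11 → (4, 'cbaadbddcbdacbbbd')
  12 → (16, 'cbbbd')
  13 → (12, 'cbdacbbbd')
  14 → (1, 'cbdcbaadbddcbdacbbbd')
  15 → (20, 'd')
  16 → (14, 'dacbbbd')
  17 → (8, 'dbddcbdacbbbd')
  18 → (3, 'dcbaadbddcbdacbbbd')
  19 → (11, 'dcbdacbbbd')
  20 → (10, 'ddcbdacbbbd')

SA = [6, 15, 0, 7, 5, 17, 18, 19, 13, 2, 9, 4, 16, 12, 1, 20, 14, 8, 3, 11, 10]
rank  pair      lcp
   1  s[6:],s[15:]  1  'a'
   2  s[15:],s[0:]  3  'acb'
   3  s[0:],s[7:]  1  'a'
   4  s[7:],s[5:]  0  ''
   5  s[5:],s[17:]  1  'b'
   6  s[17:],s[18:]  2  'bb'
   7  s[18:],s[19:]  1  'b'
   8  s[19:],s[13:]  2  'bd'
   9  s[13:],s[2:]  2  'bd'
  10  s[2:],s[9:]  2  'bd'
  11  s[9:],s[4:]  0  ''
  12  s[4:],s[16:]  2  'cb'
  13  s[16:],s[12:]  2  'cb'
  14  s[12:],s[1:]  3  'cbd'
  15  s[1:],s[20:]  0  ''
  16  s[20:],s[14:]  1  'd'
  17  s[14:],s[8:]  1  'd'
  18  s[8:],s[3:]  1  'd'
  19  s[3:],s[11:]  3  'dcb'
  20  s[11:],s[10:]  1  'd'

[0, 1, 3, 1, 0, 1, 2, 1, 2, 2, 2, 0, 2, 2, 3, 0, 1, 1, 1, 3, 1]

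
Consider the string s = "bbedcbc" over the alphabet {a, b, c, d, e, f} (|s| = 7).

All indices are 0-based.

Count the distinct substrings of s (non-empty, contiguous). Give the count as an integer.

25

rank→(start, suffix):
  0 → (0, 'bbedcbc')
  1 → (5, 'bc')
  2 → (1, 'bedcbc')
  3 → (6, 'c')
  4 → (4, 'cbc')
  5 → (3, 'dcbc')
  6 → (2, 'edcbc')

SA = [0, 5, 1, 6, 4, 3, 2]
i: (SA[i-1],SA[i]) lcp shared
  1: (0,5) 1 'b'
  2: (5,1) 1 'b'
  3: (1,6) 0 ''
  4: (6,4) 1 'c'
  5: (4,3) 0 ''
  6: (3,2) 0 ''

n(n+1)/2 = 7·8/2 = 28
Σ LCP = 0 + 1 + 1 + 0 + 1 + 0 + 0 = 3
distinct = 28 − 3 = 25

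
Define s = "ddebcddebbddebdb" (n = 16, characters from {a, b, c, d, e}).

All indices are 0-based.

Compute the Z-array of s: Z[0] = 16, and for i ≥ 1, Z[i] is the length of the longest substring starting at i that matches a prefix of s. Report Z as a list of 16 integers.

Z[0]=16
i=1: fresh scan; Z[1]=1 scan→box=[1,2)
i=2: fresh scan; Z[2]=0
i=3: fresh scan; Z[3]=0
i=4: fresh scan; Z[4]=0
i=5: fresh scan; Z[5]=4 scan→box=[5,9)
i=6: min(r-i=3, Z[1]=1)=1; Z[6]=1
i=7: min(r-i=2, Z[2]=0)=0; Z[7]=0
i=8: min(r-i=1, Z[3]=0)=0; Z[8]=0
i=9: fresh scan; Z[9]=0
i=10: fresh scan; Z[10]=4 scan→box=[10,14)
i=11: min(r-i=3, Z[1]=1)=1; Z[11]=1
i=12: min(r-i=2, Z[2]=0)=0; Z[12]=0
i=13: min(r-i=1, Z[3]=0)=0; Z[13]=0
i=14: fresh scan; Z[14]=1 scan→box=[14,15)
i=15: fresh scan; Z[15]=0

[16, 1, 0, 0, 0, 4, 1, 0, 0, 0, 4, 1, 0, 0, 1, 0]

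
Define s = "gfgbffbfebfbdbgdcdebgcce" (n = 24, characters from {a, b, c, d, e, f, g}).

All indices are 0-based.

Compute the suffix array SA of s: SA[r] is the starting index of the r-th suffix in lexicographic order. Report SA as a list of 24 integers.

rank→(start, suffix):
  0 → (11, 'bdbgdcdebgcce')
  1 → (9, 'bfbdbgdcdebgcce')
  2 → (6, 'bfebfbdbgdcdebgcce')
  3 → (3, 'bffbfebfbdbgdcdebgcce')
  4 → (19, 'bgcce')
  5 → (13, 'bgdcdebgcce')
  6 → (21, 'cce')
  7 → (16, 'cdebgcce')
  8 → (22, 'ce')
  9 → (12, 'dbgdcdebgcce')
  10 → (15, 'dcdebgcce')
  11 → (17, 'debgcce')
  12 → (23, 'e')
  13 → (8, 'ebfbdbgdcdebgcce')
  14 → (18, 'ebgcce')
  15 → (10, 'fbdbgdcdebgcce')
  16 → (5, 'fbfebfbdbgdcdebgcce')
  17 → (7, 'febfbdbgdcdebgcce')
  18 → (4, 'ffbfebfbdbgdcdebgcce')
  19 → (1, 'fgbffbfebfbdbgdcdebgcce')
  20 → (2, 'gbffbfebfbdbgdcdebgcce')
  21 → (20, 'gcce')
  22 → (14, 'gdcdebgcce')
  23 → (0, 'gfgbffbfebfbdbgdcdebgcce')

[11, 9, 6, 3, 19, 13, 21, 16, 22, 12, 15, 17, 23, 8, 18, 10, 5, 7, 4, 1, 2, 20, 14, 0]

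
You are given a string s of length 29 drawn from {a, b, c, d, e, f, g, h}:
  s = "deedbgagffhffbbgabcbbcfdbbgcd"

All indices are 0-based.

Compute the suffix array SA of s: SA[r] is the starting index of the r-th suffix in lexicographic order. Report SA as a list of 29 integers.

rank→(start, suffix):
  0 → (16, 'abcbbcfdbbgcd')
  1 → (6, 'agffhffbbgabcbbcfdbbgcd')
  2 → (19, 'bbcfdbbgcd')
  3 → (13, 'bbgabcbbcfdbbgcd')
  4 → (24, 'bbgcd')
  5 → (17, 'bcbbcfdbbgcd')
  6 → (20, 'bcfdbbgcd')
  7 → (14, 'bgabcbbcfdbbgcd')
  8 → (4, 'bgagffhffbbgabcbbcfdbbgcd')
  9 → (25, 'bgcd')
  10 → (18, 'cbbcfdbbgcd')
  11 → (27, 'cd')
  12 → (21, 'cfdbbgcd')
  13 → (28, 'd')
  14 → (23, 'dbbgcd')
  15 → (3, 'dbgagffhffbbgabcbbcfdbbgcd')
  16 → (0, 'deedbgagffhffbbgabcbbcfdbbgcd')
  17 → (2, 'edbgagffhffbbgabcbbcfdbbgcd')
  18 → (1, 'eedbgagffhffbbgabcbbcfdbbgcd')
  19 → (12, 'fbbgabcbbcfdbbgcd')
  20 → (22, 'fdbbgcd')
  21 → (11, 'ffbbgabcbbcfdbbgcd')
  22 → (8, 'ffhffbbgabcbbcfdbbgcd')
  23 → (9, 'fhffbbgabcbbcfdbbgcd')
  24 → (15, 'gabcbbcfdbbgcd')
  25 → (5, 'gagffhffbbgabcbbcfdbbgcd')
  26 → (26, 'gcd')
  27 → (7, 'gffhffbbgabcbbcfdbbgcd')
  28 → (10, 'hffbbgabcbbcfdbbgcd')

[16, 6, 19, 13, 24, 17, 20, 14, 4, 25, 18, 27, 21, 28, 23, 3, 0, 2, 1, 12, 22, 11, 8, 9, 15, 5, 26, 7, 10]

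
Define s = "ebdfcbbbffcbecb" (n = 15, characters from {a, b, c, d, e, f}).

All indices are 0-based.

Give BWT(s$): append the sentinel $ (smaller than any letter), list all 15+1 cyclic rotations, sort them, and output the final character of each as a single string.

bccbecbeffb$bdfb

rank  rotation          last
    0  $ebdfcbbbffcbecb  b
    1  b$ebdfcbbbffcbec  c
    2  bbbffcbecb$ebdfc  c
    3  bbffcbecb$ebdfcb  b
    4  bdfcbbbffcbecb$e  e
    5  becb$ebdfcbbbffc  c
    6  bffcbecb$ebdfcbb  b
    7  cb$ebdfcbbbffcbe  e
    8  cbbbffcbecb$ebdf  f
    9  cbecb$ebdfcbbbff  f
   10  dfcbbbffcbecb$eb  b
   11  ebdfcbbbffcbecb$  $
   12  ecb$ebdfcbbbffcb  b
   13  fcbbbffcbecb$ebd  d
   14  fcbecb$ebdfcbbbf  f
   15  ffcbecb$ebdfcbbb  b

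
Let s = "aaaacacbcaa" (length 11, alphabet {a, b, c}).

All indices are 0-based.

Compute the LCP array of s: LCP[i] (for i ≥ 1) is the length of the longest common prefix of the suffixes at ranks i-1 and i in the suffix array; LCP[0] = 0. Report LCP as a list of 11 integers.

rank→(start, suffix):
  0 → (10, 'a')
  1 → (9, 'aa')
  2 → (0, 'aaaacacbcaa')
  3 → (1, 'aaacacbcaa')
  4 → (2, 'aacacbcaa')
  5 → (3, 'acacbcaa')
  6 → (5, 'acbcaa')
  7 → (7, 'bcaa')
  8 → (8, 'caa')
  9 → (4, 'cacbcaa')
  10 → (6, 'cbcaa')

SA = [10, 9, 0, 1, 2, 3, 5, 7, 8, 4, 6]
[i] adj suffixes → lcp
  [1] 10/9 → 1 ('a')
  [2] 9/0 → 2 ('aa')
  [3] 0/1 → 3 ('aaa')
  [4] 1/2 → 2 ('aa')
  [5] 2/3 → 1 ('a')
  [6] 3/5 → 2 ('ac')
  [7] 5/7 → 0 ('')
  [8] 7/8 → 0 ('')
  [9] 8/4 → 2 ('ca')
  [10] 4/6 → 1 ('c')

[0, 1, 2, 3, 2, 1, 2, 0, 0, 2, 1]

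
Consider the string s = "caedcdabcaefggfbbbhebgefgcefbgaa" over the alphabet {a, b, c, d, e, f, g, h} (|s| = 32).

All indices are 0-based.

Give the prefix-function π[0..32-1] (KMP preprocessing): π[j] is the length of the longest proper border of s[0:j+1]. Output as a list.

[0, 0, 0, 0, 1, 0, 0, 0, 1, 2, 3, 0, 0, 0, 0, 0, 0, 0, 0, 0, 0, 0, 0, 0, 0, 1, 0, 0, 0, 0, 0, 0]

π[0] = 0
j=1 s[j]='a': π[1]=0 (border '')
j=2 s[j]='e': π[2]=0 (border '')
j=3 s[j]='d': π[3]=0 (border '')
j=4 s[j]='c': π[4]=1 (border 'c')
j=5 s[j]='d': k: 1→0; π[5]=0 (border '')
j=6 s[j]='a': π[6]=0 (border '')
j=7 s[j]='b': π[7]=0 (border '')
j=8 s[j]='c': π[8]=1 (border 'c')
j=9 s[j]='a': π[9]=2 (border 'ca')
j=10 s[j]='e': π[10]=3 (border 'cae')
j=11 s[j]='f': k: 3→0; π[11]=0 (border '')
j=12 s[j]='g': π[12]=0 (border '')
j=13 s[j]='g': π[13]=0 (border '')
j=14 s[j]='f': π[14]=0 (border '')
j=15 s[j]='b': π[15]=0 (border '')
j=16 s[j]='b': π[16]=0 (border '')
j=17 s[j]='b': π[17]=0 (border '')
j=18 s[j]='h': π[18]=0 (border '')
j=19 s[j]='e': π[19]=0 (border '')
j=20 s[j]='b': π[20]=0 (border '')
j=21 s[j]='g': π[21]=0 (border '')
j=22 s[j]='e': π[22]=0 (border '')
j=23 s[j]='f': π[23]=0 (border '')
j=24 s[j]='g': π[24]=0 (border '')
j=25 s[j]='c': π[25]=1 (border 'c')
j=26 s[j]='e': k: 1→0; π[26]=0 (border '')
j=27 s[j]='f': π[27]=0 (border '')
j=28 s[j]='b': π[28]=0 (border '')
j=29 s[j]='g': π[29]=0 (border '')
j=30 s[j]='a': π[30]=0 (border '')
j=31 s[j]='a': π[31]=0 (border '')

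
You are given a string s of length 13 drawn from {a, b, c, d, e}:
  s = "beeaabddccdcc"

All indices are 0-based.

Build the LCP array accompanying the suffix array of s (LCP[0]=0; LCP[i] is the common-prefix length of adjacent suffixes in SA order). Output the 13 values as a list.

[0, 1, 0, 1, 0, 1, 2, 1, 0, 3, 1, 0, 1]

sorted suffixes:
  #0 SA[0]=3  'aabddccdcc'
  #1 SA[1]=4  'abddccdcc'
  #2 SA[2]=5  'bddccdcc'
  #3 SA[3]=0  'beeaabddccdcc'
  #4 SA[4]=12  'c'
  #5 SA[5]=11  'cc'
  #6 SA[6]=8  'ccdcc'
  #7 SA[7]=9  'cdcc'
  #8 SA[8]=10  'dcc'
  #9 SA[9]=7  'dccdcc'
  #10 SA[10]=6  'ddccdcc'
  #11 SA[11]=2  'eaabddccdcc'
  #12 SA[12]=1  'eeaabddccdcc'

SA = [3, 4, 5, 0, 12, 11, 8, 9, 10, 7, 6, 2, 1]
i: (SA[i-1],SA[i]) lcp shared
  1: (3,4) 1 'a'
  2: (4,5) 0 ''
  3: (5,0) 1 'b'
  4: (0,12) 0 ''
  5: (12,11) 1 'c'
  6: (11,8) 2 'cc'
  7: (8,9) 1 'c'
  8: (9,10) 0 ''
  9: (10,7) 3 'dcc'
  10: (7,6) 1 'd'
  11: (6,2) 0 ''
  12: (2,1) 1 'e'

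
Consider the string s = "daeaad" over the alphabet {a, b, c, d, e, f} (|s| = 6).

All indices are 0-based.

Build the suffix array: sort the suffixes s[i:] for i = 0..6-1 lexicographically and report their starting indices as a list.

sorted suffixes:
  #0 SA[0]=3  'aad'
  #1 SA[1]=4  'ad'
  #2 SA[2]=1  'aeaad'
  #3 SA[3]=5  'd'
  #4 SA[4]=0  'daeaad'
  #5 SA[5]=2  'eaad'

[3, 4, 1, 5, 0, 2]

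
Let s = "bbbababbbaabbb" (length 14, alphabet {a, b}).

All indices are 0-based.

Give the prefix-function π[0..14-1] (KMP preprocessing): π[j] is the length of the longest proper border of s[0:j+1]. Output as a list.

π[0] = 0
j=1 s[j]='b': π[1]=1 (border 'b')
j=2 s[j]='b': π[2]=2 (border 'bb')
j=3 s[j]='a': k: 2→1→0; π[3]=0 (border '')
j=4 s[j]='b': π[4]=1 (border 'b')
j=5 s[j]='a': k: 1→0; π[5]=0 (border '')
j=6 s[j]='b': π[6]=1 (border 'b')
j=7 s[j]='b': π[7]=2 (border 'bb')
j=8 s[j]='b': π[8]=3 (border 'bbb')
j=9 s[j]='a': π[9]=4 (border 'bbba')
j=10 s[j]='a': k: 4→0; π[10]=0 (border '')
j=11 s[j]='b': π[11]=1 (border 'b')
j=12 s[j]='b': π[12]=2 (border 'bb')
j=13 s[j]='b': π[13]=3 (border 'bbb')

[0, 1, 2, 0, 1, 0, 1, 2, 3, 4, 0, 1, 2, 3]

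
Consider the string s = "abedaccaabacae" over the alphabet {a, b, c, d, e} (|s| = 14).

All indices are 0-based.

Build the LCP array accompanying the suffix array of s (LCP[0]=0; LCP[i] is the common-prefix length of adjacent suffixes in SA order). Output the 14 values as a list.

[0, 1, 2, 1, 2, 1, 0, 1, 0, 2, 1, 0, 0, 1]

sorted suffixes:
  #0 SA[0]=7  'aabacae'
  #1 SA[1]=8  'abacae'
  #2 SA[2]=0  'abedaccaabacae'
  #3 SA[3]=10  'acae'
  #4 SA[4]=4  'accaabacae'
  #5 SA[5]=12  'ae'
  #6 SA[6]=9  'bacae'
  #7 SA[7]=1  'bedaccaabacae'
  #8 SA[8]=6  'caabacae'
  #9 SA[9]=11  'cae'
  #10 SA[10]=5  'ccaabacae'
  #11 SA[11]=3  'daccaabacae'
  #12 SA[12]=13  'e'
  #13 SA[13]=2  'edaccaabacae'

SA = [7, 8, 0, 10, 4, 12, 9, 1, 6, 11, 5, 3, 13, 2]
i: (SA[i-1],SA[i]) lcp shared
  1: (7,8) 1 'a'
  2: (8,0) 2 'ab'
  3: (0,10) 1 'a'
  4: (10,4) 2 'ac'
  5: (4,12) 1 'a'
  6: (12,9) 0 ''
  7: (9,1) 1 'b'
  8: (1,6) 0 ''
  9: (6,11) 2 'ca'
  10: (11,5) 1 'c'
  11: (5,3) 0 ''
  12: (3,13) 0 ''
  13: (13,2) 1 'e'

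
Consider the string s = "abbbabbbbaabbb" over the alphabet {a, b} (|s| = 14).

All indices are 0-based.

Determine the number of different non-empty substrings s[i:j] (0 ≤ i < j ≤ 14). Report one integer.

75

sorted suffixes:
  #0 SA[0]=9  'aabbb'
  #1 SA[1]=10  'abbb'
  #2 SA[2]=0  'abbbabbbbaabbb'
  #3 SA[3]=4  'abbbbaabbb'
  #4 SA[4]=13  'b'
  #5 SA[5]=8  'baabbb'
  #6 SA[6]=3  'babbbbaabbb'
  #7 SA[7]=12  'bb'
  #8 SA[8]=7  'bbaabbb'
  #9 SA[9]=2  'bbabbbbaabbb'
  #10 SA[10]=11  'bbb'
  #11 SA[11]=6  'bbbaabbb'
  #12 SA[12]=1  'bbbabbbbaabbb'
  #13 SA[13]=5  'bbbbaabbb'

SA = [9, 10, 0, 4, 13, 8, 3, 12, 7, 2, 11, 6, 1, 5]
i: (SA[i-1],SA[i]) lcp shared
  1: (9,10) 1 'a'
  2: (10,0) 4 'abbb'
  3: (0,4) 4 'abbb'
  4: (4,13) 0 ''
  5: (13,8) 1 'b'
  6: (8,3) 2 'ba'
  7: (3,12) 1 'b'
  8: (12,7) 2 'bb'
  9: (7,2) 3 'bba'
  10: (2,11) 2 'bb'
  11: (11,6) 3 'bbb'
  12: (6,1) 4 'bbba'
  13: (1,5) 3 'bbb'

n(n+1)/2 = 14·15/2 = 105
Σ LCP = 0 + 1 + 4 + 4 + 0 + 1 + 2 + 1 + 2 + 3 + 2 + 3 + 4 + 3 = 30
distinct = 105 − 30 = 75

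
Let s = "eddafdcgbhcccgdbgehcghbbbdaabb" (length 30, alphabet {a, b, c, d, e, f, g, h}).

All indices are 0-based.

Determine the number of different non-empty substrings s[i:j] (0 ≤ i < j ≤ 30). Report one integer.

436

sorted suffixes:
  #0 SA[0]=26  'aabb'
  #1 SA[1]=27  'abb'
  #2 SA[2]=3  'afdcgbhcccgdbgehcghbbbdaabb'
  #3 SA[3]=29  'b'
  #4 SA[4]=28  'bb'
  #5 SA[5]=22  'bbbdaabb'
  #6 SA[6]=23  'bbdaabb'
  #7 SA[7]=24  'bdaabb'
  #8 SA[8]=15  'bgehcghbbbdaabb'
  #9 SA[9]=8  'bhcccgdbgehcghbbbdaabb'
  #10 SA[10]=10  'cccgdbgehcghbbbdaabb'
  #11 SA[11]=11  'ccgdbgehcghbbbdaabb'
  #12 SA[12]=6  'cgbhcccgdbgehcghbbbdaabb'
  #13 SA[13]=12  'cgdbgehcghbbbdaabb'
  #14 SA[14]=19  'cghbbbdaabb'
  #15 SA[15]=25  'daabb'
  #16 SA[16]=2  'dafdcgbhcccgdbgehcghbbbdaabb'
  #17 SA[17]=14  'dbgehcghbbbdaabb'
  #18 SA[18]=5  'dcgbhcccgdbgehcghbbbdaabb'
  #19 SA[19]=1  'ddafdcgbhcccgdbgehcghbbbdaabb'
  #20 SA[20]=0  'eddafdcgbhcccgdbgehcghbbbdaabb'
  #21 SA[21]=17  'ehcghbbbdaabb'
  #22 SA[22]=4  'fdcgbhcccgdbgehcghbbbdaabb'
  #23 SA[23]=7  'gbhcccgdbgehcghbbbdaabb'
  #24 SA[24]=13  'gdbgehcghbbbdaabb'
  #25 SA[25]=16  'gehcghbbbdaabb'
  #26 SA[26]=20  'ghbbbdaabb'
  #27 SA[27]=21  'hbbbdaabb'
  #28 SA[28]=9  'hcccgdbgehcghbbbdaabb'
  #29 SA[29]=18  'hcghbbbdaabb'

SA = [26, 27, 3, 29, 28, 22, 23, 24, 15, 8, 10, 11, 6, 12, 19, 25, 2, 14, 5, 1, 0, 17, 4, 7, 13, 16, 20, 21, 9, 18]
rank  pair      lcp
   1  s[26:],s[27:]  1  'a'
   2  s[27:],s[3:]  1  'a'
   3  s[3:],s[29:]  0  ''
   4  s[29:],s[28:]  1  'b'
   5  s[28:],s[22:]  2  'bb'
   6  s[22:],s[23:]  2  'bb'
   7  s[23:],s[24:]  1  'b'
   8  s[24:],s[15:]  1  'b'
   9  s[15:],s[8:]  1  'b'
  10  s[8:],s[10:]  0  ''
  11  s[10:],s[11:]  2  'cc'
  12  s[11:],s[6:]  1  'c'
  13  s[6:],s[12:]  2  'cg'
  14  s[12:],s[19:]  2  'cg'
  15  s[19:],s[25:]  0  ''
  16  s[25:],s[2:]  2  'da'
  17  s[2:],s[14:]  1  'd'
  18  s[14:],s[5:]  1  'd'
  19  s[5:],s[1:]  1  'd'
  20  s[1:],s[0:]  0  ''
  21  s[0:],s[17:]  1  'e'
  22  s[17:],s[4:]  0  ''
  23  s[4:],s[7:]  0  ''
  24  s[7:],s[13:]  1  'g'
  25  s[13:],s[16:]  1  'g'
  26  s[16:],s[20:]  1  'g'
  27  s[20:],s[21:]  0  ''
  28  s[21:],s[9:]  1  'h'
  29  s[9:],s[18:]  2  'hc'

n(n+1)/2 = 30·31/2 = 465
Σ LCP = 0 + 1 + 1 + 0 + 1 + 2 + 2 + 1 + 1 + 1 + 0 + 2 + 1 + 2 + 2 + 0 + 2 + 1 + 1 + 1 + 0 + 1 + 0 + 0 + 1 + 1 + 1 + 0 + 1 + 2 = 29
distinct = 465 − 29 = 436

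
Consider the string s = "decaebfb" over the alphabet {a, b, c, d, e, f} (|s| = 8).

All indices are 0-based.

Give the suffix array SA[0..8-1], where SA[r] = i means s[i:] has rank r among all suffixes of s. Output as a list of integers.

rank→(start, suffix):
  0 → (3, 'aebfb')
  1 → (7, 'b')
  2 → (5, 'bfb')
  3 → (2, 'caebfb')
  4 → (0, 'decaebfb')
  5 → (4, 'ebfb')
  6 → (1, 'ecaebfb')
  7 → (6, 'fb')

[3, 7, 5, 2, 0, 4, 1, 6]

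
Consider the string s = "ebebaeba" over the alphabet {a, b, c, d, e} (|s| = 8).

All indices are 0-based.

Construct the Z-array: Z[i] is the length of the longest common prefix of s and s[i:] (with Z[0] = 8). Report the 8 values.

Z[0]=8
i=1: outside box; Z[1]=0
i=2: outside box; Z[2]=2 extend→box=[2,4)
i=3: min(r-i=1, Z[1]=0)=0; Z[3]=0
i=4: outside box; Z[4]=0
i=5: outside box; Z[5]=2 extend→box=[5,7)
i=6: min(r-i=1, Z[1]=0)=0; Z[6]=0
i=7: outside box; Z[7]=0

[8, 0, 2, 0, 0, 2, 0, 0]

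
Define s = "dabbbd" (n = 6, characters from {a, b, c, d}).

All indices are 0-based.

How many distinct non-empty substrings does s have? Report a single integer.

17

sorted suffixes:
  #0 SA[0]=1  'abbbd'
  #1 SA[1]=2  'bbbd'
  #2 SA[2]=3  'bbd'
  #3 SA[3]=4  'bd'
  #4 SA[4]=5  'd'
  #5 SA[5]=0  'dabbbd'

SA = [1, 2, 3, 4, 5, 0]
i: (SA[i-1],SA[i]) lcp shared
  1: (1,2) 0 ''
  2: (2,3) 2 'bb'
  3: (3,4) 1 'b'
  4: (4,5) 0 ''
  5: (5,0) 1 'd'

n(n+1)/2 = 6·7/2 = 21
Σ LCP = 0 + 0 + 2 + 1 + 0 + 1 = 4
distinct = 21 − 4 = 17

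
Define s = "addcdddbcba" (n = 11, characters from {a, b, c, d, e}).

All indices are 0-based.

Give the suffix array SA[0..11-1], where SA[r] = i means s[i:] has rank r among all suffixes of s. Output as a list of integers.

[10, 0, 9, 7, 8, 3, 6, 2, 5, 1, 4]

rank→(start, suffix):
  0 → (10, 'a')
  1 → (0, 'addcdddbcba')
  2 → (9, 'ba')
  3 → (7, 'bcba')
  4 → (8, 'cba')
  5 → (3, 'cdddbcba')
  6 → (6, 'dbcba')
  7 → (2, 'dcdddbcba')
  8 → (5, 'ddbcba')
  9 → (1, 'ddcdddbcba')
  10 → (4, 'dddbcba')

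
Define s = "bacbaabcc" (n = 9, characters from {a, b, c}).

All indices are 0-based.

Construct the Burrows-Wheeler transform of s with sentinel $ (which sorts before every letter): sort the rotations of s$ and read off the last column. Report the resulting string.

rank  rotation    last
    0  $bacbaabcc  c
    1  aabcc$bacb  b
    2  abcc$bacba  a
    3  acbaabcc$b  b
    4  baabcc$bac  c
    5  bacbaabcc$  $
    6  bcc$bacbaa  a
    7  c$bacbaabc  c
    8  cbaabcc$ba  a
    9  cc$bacbaab  b

cbabc$acab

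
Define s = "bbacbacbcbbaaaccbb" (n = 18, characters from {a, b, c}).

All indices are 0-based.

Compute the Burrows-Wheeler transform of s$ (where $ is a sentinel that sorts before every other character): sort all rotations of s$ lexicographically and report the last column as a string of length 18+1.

rank  rotation             last
    0  $bbacbacbcbbaaaccbb  b
    1  aaaccbb$bbacbacbcbb  b
    2  aaccbb$bbacbacbcbba  a
    3  acbacbcbbaaaccbb$bb  b
    4  acbcbbaaaccbb$bbacb  b
    5  accbb$bbacbacbcbbaa  a
    6  b$bbacbacbcbbaaaccb  b
    7  baaaccbb$bbacbacbcb  b
    8  bacbacbcbbaaaccbb$b  b
    9  bacbcbbaaaccbb$bbac  c
   10  bb$bbacbacbcbbaaacc  c
   11  bbaaaccbb$bbacbacbc  c
   12  bbacbacbcbbaaaccbb$  $
   13  bcbbaaaccbb$bbacbac  c
   14  cbacbcbbaaaccbb$bba  a
   15  cbb$bbacbacbcbbaaac  c
   16  cbbaaaccbb$bbacbacb  b
   17  cbcbbaaaccbb$bbacba  a
   18  ccbb$bbacbacbcbbaaa  a

bbabbabbbccc$cacbaa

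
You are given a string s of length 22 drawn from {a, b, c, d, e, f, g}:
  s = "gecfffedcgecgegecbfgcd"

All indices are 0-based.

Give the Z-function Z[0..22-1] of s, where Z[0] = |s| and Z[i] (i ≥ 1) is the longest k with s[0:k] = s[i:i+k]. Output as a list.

Z[0]=22
i=1: outside box; Z[1]=0
i=2: outside box; Z[2]=0
i=3: outside box; Z[3]=0
i=4: outside box; Z[4]=0
i=5: outside box; Z[5]=0
i=6: outside box; Z[6]=0
i=7: outside box; Z[7]=0
i=8: outside box; Z[8]=0
i=9: outside box; Z[9]=3 extend→box=[9,12)
i=10: min(r-i=2, Z[1]=0)=0; Z[10]=0
i=11: min(r-i=1, Z[2]=0)=0; Z[11]=0
i=12: outside box; Z[12]=2 extend→box=[12,14)
i=13: min(r-i=1, Z[1]=0)=0; Z[13]=0
i=14: outside box; Z[14]=3 extend→box=[14,17)
i=15: min(r-i=2, Z[1]=0)=0; Z[15]=0
i=16: min(r-i=1, Z[2]=0)=0; Z[16]=0
i=17: outside box; Z[17]=0
i=18: outside box; Z[18]=0
i=19: outside box; Z[19]=1 extend→box=[19,20)
i=20: outside box; Z[20]=0
i=21: outside box; Z[21]=0

[22, 0, 0, 0, 0, 0, 0, 0, 0, 3, 0, 0, 2, 0, 3, 0, 0, 0, 0, 1, 0, 0]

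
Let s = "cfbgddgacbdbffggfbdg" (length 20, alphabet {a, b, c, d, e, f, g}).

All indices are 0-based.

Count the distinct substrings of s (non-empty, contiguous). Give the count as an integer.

193

rank | idx | suffix
   0 |   7 | acbdbffggfbdg
   1 |   9 | bdbffggfbdg
   2 |  17 | bdg
   3 |  11 | bffggfbdg
   4 |   2 | bgddgacbdbffggfbdg
   5 |   8 | cbdbffggfbdg
   6 |   0 | cfbgddgacbdbffggfbdg
   7 |  10 | dbffggfbdg
   8 |   4 | ddgacbdbffggfbdg
   9 |  18 | dg
  10 |   5 | dgacbdbffggfbdg
  11 |  16 | fbdg
  12 |   1 | fbgddgacbdbffggfbdg
  13 |  12 | ffggfbdg
  14 |  13 | fggfbdg
  15 |  19 | g
  16 |   6 | gacbdbffggfbdg
  17 |   3 | gddgacbdbffggfbdg
  18 |  15 | gfbdg
  19 |  14 | ggfbdg

SA = [7, 9, 17, 11, 2, 8, 0, 10, 4, 18, 5, 16, 1, 12, 13, 19, 6, 3, 15, 14]
i: (SA[i-1],SA[i]) lcp shared
  1: (7,9) 0 ''
  2: (9,17) 2 'bd'
  3: (17,11) 1 'b'
  4: (11,2) 1 'b'
  5: (2,8) 0 ''
  6: (8,0) 1 'c'
  7: (0,10) 0 ''
  8: (10,4) 1 'd'
  9: (4,18) 1 'd'
  10: (18,5) 2 'dg'
  11: (5,16) 0 ''
  12: (16,1) 2 'fb'
  13: (1,12) 1 'f'
  14: (12,13) 1 'f'
  15: (13,19) 0 ''
  16: (19,6) 1 'g'
  17: (6,3) 1 'g'
  18: (3,15) 1 'g'
  19: (15,14) 1 'g'

n(n+1)/2 = 20·21/2 = 210
Σ LCP = 0 + 0 + 2 + 1 + 1 + 0 + 1 + 0 + 1 + 1 + 2 + 0 + 2 + 1 + 1 + 0 + 1 + 1 + 1 + 1 = 17
distinct = 210 − 17 = 193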